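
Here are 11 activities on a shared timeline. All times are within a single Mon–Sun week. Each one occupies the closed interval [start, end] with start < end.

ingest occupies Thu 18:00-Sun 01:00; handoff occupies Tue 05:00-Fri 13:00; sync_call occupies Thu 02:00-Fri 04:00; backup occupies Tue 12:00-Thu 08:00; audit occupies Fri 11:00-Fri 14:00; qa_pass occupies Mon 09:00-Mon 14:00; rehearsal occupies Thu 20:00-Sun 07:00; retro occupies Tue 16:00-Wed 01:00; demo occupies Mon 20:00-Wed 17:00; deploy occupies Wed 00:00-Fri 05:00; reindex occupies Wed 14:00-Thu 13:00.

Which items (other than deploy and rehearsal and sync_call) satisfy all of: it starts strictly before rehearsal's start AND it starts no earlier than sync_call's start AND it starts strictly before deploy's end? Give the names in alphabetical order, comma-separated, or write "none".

ingest

Conditions: its start is strictly before rehearsal's start (X.start < Thu 20:00) AND its start is no earlier than sync_call's start (X.start >= Thu 02:00) AND its start is strictly before deploy's end (X.start < Fri 05:00).
audit: start Fri 11:00 < Thu 20:00? ✗; start Fri 11:00 >= Thu 02:00? ✓; start Fri 11:00 < Fri 05:00? ✗ → no.
backup: start Tue 12:00 < Thu 20:00? ✓; start Tue 12:00 >= Thu 02:00? ✗; start Tue 12:00 < Fri 05:00? ✓ → no.
demo: start Mon 20:00 < Thu 20:00? ✓; start Mon 20:00 >= Thu 02:00? ✗; start Mon 20:00 < Fri 05:00? ✓ → no.
handoff: start Tue 05:00 < Thu 20:00? ✓; start Tue 05:00 >= Thu 02:00? ✗; start Tue 05:00 < Fri 05:00? ✓ → no.
ingest: start Thu 18:00 < Thu 20:00? ✓; start Thu 18:00 >= Thu 02:00? ✓; start Thu 18:00 < Fri 05:00? ✓ → yes.
qa_pass: start Mon 09:00 < Thu 20:00? ✓; start Mon 09:00 >= Thu 02:00? ✗; start Mon 09:00 < Fri 05:00? ✓ → no.
reindex: start Wed 14:00 < Thu 20:00? ✓; start Wed 14:00 >= Thu 02:00? ✗; start Wed 14:00 < Fri 05:00? ✓ → no.
retro: start Tue 16:00 < Thu 20:00? ✓; start Tue 16:00 >= Thu 02:00? ✗; start Tue 16:00 < Fri 05:00? ✓ → no.
Result: ingest.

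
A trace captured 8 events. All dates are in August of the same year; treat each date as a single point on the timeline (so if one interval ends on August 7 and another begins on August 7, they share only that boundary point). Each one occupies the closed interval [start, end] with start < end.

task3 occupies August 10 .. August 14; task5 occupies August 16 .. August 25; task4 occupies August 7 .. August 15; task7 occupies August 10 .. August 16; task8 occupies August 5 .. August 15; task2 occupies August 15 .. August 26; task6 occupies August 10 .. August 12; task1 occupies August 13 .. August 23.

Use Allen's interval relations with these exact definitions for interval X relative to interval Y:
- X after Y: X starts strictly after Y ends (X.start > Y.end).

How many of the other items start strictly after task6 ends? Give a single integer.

3

Target task6 = [August 10, August 12].
task1 [August 13, August 23] → after → counts.
task2 [August 15, August 26] → after → counts.
task3 [August 10, August 14] → started-by → no.
task4 [August 7, August 15] → contains → no.
task5 [August 16, August 25] → after → counts.
task7 [August 10, August 16] → started-by → no.
task8 [August 5, August 15] → contains → no.
Total: 3.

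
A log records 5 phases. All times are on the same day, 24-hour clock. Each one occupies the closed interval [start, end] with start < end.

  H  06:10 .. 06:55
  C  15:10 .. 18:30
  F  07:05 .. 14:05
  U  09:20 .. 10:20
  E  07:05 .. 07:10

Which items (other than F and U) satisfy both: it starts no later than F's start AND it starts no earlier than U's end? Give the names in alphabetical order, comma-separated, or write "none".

Conditions: its start is no later than F's start (X.start <= 07:05) AND its start is no earlier than U's end (X.start >= 10:20).
C: start 15:10 <= 07:05? ✗; start 15:10 >= 10:20? ✓ → no.
E: start 07:05 <= 07:05? ✓; start 07:05 >= 10:20? ✗ → no.
H: start 06:10 <= 07:05? ✓; start 06:10 >= 10:20? ✗ → no.
Result: none.

none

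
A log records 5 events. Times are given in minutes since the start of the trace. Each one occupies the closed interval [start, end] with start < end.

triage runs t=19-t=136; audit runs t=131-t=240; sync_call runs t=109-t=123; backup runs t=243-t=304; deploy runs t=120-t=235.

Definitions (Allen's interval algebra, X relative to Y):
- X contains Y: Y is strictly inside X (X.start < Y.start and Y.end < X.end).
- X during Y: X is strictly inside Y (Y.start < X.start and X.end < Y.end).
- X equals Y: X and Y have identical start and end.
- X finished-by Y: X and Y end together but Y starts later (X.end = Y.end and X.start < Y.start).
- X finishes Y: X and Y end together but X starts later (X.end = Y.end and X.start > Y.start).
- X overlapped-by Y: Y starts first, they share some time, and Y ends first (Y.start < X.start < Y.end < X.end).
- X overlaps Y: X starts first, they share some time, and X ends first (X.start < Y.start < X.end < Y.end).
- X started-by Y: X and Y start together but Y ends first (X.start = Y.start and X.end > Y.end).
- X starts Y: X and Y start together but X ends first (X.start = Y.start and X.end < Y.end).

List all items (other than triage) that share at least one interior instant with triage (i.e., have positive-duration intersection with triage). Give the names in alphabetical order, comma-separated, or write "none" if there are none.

audit, deploy, sync_call

Target triage = [t=19, t=136].
audit [t=131, t=240] → overlapped-by → yes.
backup [t=243, t=304] → after → no.
deploy [t=120, t=235] → overlapped-by → yes.
sync_call [t=109, t=123] → during → yes.
Result: audit, deploy, sync_call.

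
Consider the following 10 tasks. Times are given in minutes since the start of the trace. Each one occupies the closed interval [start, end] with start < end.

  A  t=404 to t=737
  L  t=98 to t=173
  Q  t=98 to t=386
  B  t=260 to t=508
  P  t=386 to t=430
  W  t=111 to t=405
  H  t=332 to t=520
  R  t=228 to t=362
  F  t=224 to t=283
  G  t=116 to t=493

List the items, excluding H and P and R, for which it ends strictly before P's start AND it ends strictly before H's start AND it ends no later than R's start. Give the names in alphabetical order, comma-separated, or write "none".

L

Conditions: its end is strictly before P's start (X.end < t=386) AND its end is strictly before H's start (X.end < t=332) AND its end is no later than R's start (X.end <= t=228).
A: end t=737 < t=386? ✗; end t=737 < t=332? ✗; end t=737 <= t=228? ✗ → no.
B: end t=508 < t=386? ✗; end t=508 < t=332? ✗; end t=508 <= t=228? ✗ → no.
F: end t=283 < t=386? ✓; end t=283 < t=332? ✓; end t=283 <= t=228? ✗ → no.
G: end t=493 < t=386? ✗; end t=493 < t=332? ✗; end t=493 <= t=228? ✗ → no.
L: end t=173 < t=386? ✓; end t=173 < t=332? ✓; end t=173 <= t=228? ✓ → yes.
Q: end t=386 < t=386? ✗; end t=386 < t=332? ✗; end t=386 <= t=228? ✗ → no.
W: end t=405 < t=386? ✗; end t=405 < t=332? ✗; end t=405 <= t=228? ✗ → no.
Result: L.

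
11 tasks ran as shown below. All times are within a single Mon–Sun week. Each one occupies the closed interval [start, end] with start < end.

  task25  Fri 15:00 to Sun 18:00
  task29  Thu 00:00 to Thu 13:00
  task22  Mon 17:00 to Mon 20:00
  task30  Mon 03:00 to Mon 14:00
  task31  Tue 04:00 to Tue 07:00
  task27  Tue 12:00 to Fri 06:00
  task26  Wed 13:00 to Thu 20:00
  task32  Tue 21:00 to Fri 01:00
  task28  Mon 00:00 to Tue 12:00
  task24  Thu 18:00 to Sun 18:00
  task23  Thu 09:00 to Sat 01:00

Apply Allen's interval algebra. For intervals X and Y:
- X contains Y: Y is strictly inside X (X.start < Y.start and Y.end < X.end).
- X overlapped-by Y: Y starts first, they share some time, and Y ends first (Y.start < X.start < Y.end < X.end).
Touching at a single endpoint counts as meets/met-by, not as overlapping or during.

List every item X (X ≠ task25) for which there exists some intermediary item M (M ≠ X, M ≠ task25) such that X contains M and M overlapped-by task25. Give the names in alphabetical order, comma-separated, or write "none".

Target task25 = [Fri 15:00, Sun 18:00].
Intermediaries M with M overlapped-by task25: none.
Union: none.

none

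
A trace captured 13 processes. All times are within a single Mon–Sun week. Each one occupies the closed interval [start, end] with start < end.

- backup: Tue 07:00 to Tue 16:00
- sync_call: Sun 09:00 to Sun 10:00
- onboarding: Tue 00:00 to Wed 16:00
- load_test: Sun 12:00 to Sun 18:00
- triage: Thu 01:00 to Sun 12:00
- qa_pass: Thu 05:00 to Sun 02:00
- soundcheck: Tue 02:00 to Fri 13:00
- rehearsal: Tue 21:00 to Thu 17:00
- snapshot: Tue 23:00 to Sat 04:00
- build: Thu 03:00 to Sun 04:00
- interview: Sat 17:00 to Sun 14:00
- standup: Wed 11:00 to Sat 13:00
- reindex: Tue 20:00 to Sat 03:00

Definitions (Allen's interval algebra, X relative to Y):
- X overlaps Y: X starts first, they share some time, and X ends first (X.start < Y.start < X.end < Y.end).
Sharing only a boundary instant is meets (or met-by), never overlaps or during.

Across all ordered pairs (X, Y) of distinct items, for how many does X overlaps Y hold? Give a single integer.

32

Checking all 156 ordered pairs for relation 'overlaps'; matching pairs in alphabetical order:
(build, interview): build overlaps interview ✓
(interview, load_test): interview overlaps load_test ✓
(onboarding, rehearsal): onboarding overlaps rehearsal ✓
(onboarding, reindex): onboarding overlaps reindex ✓
(onboarding, snapshot): onboarding overlaps snapshot ✓
(onboarding, soundcheck): onboarding overlaps soundcheck ✓
(onboarding, standup): onboarding overlaps standup ✓
(qa_pass, interview): qa_pass overlaps interview ✓
(rehearsal, build): rehearsal overlaps build ✓
(rehearsal, qa_pass): rehearsal overlaps qa_pass ✓
(rehearsal, snapshot): rehearsal overlaps snapshot ✓
(rehearsal, standup): rehearsal overlaps standup ✓
(rehearsal, triage): rehearsal overlaps triage ✓
(reindex, build): reindex overlaps build ✓
(reindex, qa_pass): reindex overlaps qa_pass ✓
(reindex, snapshot): reindex overlaps snapshot ✓
(reindex, standup): reindex overlaps standup ✓
(reindex, triage): reindex overlaps triage ✓
(snapshot, build): snapshot overlaps build ✓
(snapshot, qa_pass): snapshot overlaps qa_pass ✓
(snapshot, standup): snapshot overlaps standup ✓
(snapshot, triage): snapshot overlaps triage ✓
(soundcheck, build): soundcheck overlaps build ✓
(soundcheck, qa_pass): soundcheck overlaps qa_pass ✓
... plus 8 further pairs not listed.
Count: 32.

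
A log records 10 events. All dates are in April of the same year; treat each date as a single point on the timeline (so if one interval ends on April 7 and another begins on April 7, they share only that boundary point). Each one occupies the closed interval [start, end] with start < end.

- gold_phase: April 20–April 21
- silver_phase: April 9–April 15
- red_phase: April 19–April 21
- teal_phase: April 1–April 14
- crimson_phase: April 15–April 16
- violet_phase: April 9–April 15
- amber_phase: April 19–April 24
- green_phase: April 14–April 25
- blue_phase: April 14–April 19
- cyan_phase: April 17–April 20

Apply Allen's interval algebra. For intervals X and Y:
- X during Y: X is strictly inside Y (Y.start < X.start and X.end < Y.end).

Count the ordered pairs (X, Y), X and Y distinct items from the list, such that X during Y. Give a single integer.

Checking all 90 ordered pairs for relation 'during'; matching pairs in alphabetical order:
(amber_phase, green_phase): amber_phase during green_phase ✓
(crimson_phase, blue_phase): crimson_phase during blue_phase ✓
(crimson_phase, green_phase): crimson_phase during green_phase ✓
(cyan_phase, green_phase): cyan_phase during green_phase ✓
(gold_phase, amber_phase): gold_phase during amber_phase ✓
(gold_phase, green_phase): gold_phase during green_phase ✓
(red_phase, green_phase): red_phase during green_phase ✓
Count: 7.

7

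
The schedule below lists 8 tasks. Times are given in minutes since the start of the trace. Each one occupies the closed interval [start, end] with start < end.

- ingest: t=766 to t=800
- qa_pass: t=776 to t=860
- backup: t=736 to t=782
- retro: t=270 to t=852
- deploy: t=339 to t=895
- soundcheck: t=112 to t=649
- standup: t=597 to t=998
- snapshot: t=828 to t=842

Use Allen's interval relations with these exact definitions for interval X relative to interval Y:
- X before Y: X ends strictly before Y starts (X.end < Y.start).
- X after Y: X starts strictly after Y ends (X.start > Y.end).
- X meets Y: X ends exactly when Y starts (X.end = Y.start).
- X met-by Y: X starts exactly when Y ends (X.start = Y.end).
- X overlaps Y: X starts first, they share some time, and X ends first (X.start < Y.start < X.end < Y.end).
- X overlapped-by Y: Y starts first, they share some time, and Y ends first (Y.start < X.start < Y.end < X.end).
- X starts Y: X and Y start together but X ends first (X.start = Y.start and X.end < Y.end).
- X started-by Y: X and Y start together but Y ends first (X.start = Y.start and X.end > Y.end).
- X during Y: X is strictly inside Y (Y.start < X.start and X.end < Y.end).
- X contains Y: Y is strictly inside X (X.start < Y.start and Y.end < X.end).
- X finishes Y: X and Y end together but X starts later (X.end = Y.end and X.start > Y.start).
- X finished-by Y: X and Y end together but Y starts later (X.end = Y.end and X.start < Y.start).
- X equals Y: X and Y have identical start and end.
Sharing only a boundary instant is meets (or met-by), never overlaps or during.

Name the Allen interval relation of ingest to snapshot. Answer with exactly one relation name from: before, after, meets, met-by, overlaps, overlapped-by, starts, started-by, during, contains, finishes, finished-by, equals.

before

ingest = [t=766, t=800]; snapshot = [t=828, t=842].
Compare endpoints: ingest.start < snapshot.start, ingest.start < snapshot.end, ingest.end < snapshot.start, ingest.end < snapshot.end.
That pattern is 'before'.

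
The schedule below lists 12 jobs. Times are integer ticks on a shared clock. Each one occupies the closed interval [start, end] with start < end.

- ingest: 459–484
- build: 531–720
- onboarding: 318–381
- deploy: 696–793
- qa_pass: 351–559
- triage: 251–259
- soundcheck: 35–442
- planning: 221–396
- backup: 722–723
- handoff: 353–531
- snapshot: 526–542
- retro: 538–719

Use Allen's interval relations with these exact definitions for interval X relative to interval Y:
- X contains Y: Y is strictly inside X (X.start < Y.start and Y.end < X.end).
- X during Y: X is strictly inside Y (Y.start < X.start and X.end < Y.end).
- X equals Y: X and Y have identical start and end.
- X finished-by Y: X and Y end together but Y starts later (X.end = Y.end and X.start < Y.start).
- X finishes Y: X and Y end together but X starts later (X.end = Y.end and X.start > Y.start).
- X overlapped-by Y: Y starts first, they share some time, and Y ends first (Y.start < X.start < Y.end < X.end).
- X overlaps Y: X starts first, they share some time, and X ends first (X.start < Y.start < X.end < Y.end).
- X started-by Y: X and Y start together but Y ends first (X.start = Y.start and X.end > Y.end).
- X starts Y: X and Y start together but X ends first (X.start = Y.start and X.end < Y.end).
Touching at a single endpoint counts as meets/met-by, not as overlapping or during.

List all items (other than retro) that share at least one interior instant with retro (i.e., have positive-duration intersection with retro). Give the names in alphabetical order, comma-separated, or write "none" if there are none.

Target retro = [538, 719].
backup [722, 723] → after → no.
build [531, 720] → contains → yes.
deploy [696, 793] → overlapped-by → yes.
handoff [353, 531] → before → no.
ingest [459, 484] → before → no.
onboarding [318, 381] → before → no.
planning [221, 396] → before → no.
qa_pass [351, 559] → overlaps → yes.
snapshot [526, 542] → overlaps → yes.
soundcheck [35, 442] → before → no.
triage [251, 259] → before → no.
Result: build, deploy, qa_pass, snapshot.

build, deploy, qa_pass, snapshot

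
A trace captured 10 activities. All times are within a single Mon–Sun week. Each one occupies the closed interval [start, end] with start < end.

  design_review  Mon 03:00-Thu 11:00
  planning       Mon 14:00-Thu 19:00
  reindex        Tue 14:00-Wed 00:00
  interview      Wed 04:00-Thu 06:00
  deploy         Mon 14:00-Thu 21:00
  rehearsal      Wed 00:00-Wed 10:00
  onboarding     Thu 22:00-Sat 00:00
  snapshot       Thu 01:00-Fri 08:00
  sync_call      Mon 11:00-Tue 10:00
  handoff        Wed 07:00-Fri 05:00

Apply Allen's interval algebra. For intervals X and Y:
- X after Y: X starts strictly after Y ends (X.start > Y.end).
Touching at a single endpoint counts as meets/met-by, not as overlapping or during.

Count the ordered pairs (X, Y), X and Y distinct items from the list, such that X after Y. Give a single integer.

16

Checking all 90 ordered pairs for relation 'after'; matching pairs in alphabetical order:
(handoff, reindex): handoff after reindex ✓
(handoff, sync_call): handoff after sync_call ✓
(interview, reindex): interview after reindex ✓
(interview, sync_call): interview after sync_call ✓
(onboarding, deploy): onboarding after deploy ✓
(onboarding, design_review): onboarding after design_review ✓
(onboarding, interview): onboarding after interview ✓
(onboarding, planning): onboarding after planning ✓
(onboarding, rehearsal): onboarding after rehearsal ✓
(onboarding, reindex): onboarding after reindex ✓
(onboarding, sync_call): onboarding after sync_call ✓
(rehearsal, sync_call): rehearsal after sync_call ✓
(reindex, sync_call): reindex after sync_call ✓
(snapshot, rehearsal): snapshot after rehearsal ✓
(snapshot, reindex): snapshot after reindex ✓
(snapshot, sync_call): snapshot after sync_call ✓
Count: 16.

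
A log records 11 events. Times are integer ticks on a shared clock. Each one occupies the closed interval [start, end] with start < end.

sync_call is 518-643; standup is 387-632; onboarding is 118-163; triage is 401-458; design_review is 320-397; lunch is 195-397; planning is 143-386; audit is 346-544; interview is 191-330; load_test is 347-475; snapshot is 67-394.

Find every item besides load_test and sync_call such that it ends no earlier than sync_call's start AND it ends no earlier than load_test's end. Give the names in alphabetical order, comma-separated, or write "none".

audit, standup

Conditions: its end is no earlier than sync_call's start (X.end >= 518) AND its end is no earlier than load_test's end (X.end >= 475).
audit: end 544 >= 518? ✓; end 544 >= 475? ✓ → yes.
design_review: end 397 >= 518? ✗; end 397 >= 475? ✗ → no.
interview: end 330 >= 518? ✗; end 330 >= 475? ✗ → no.
lunch: end 397 >= 518? ✗; end 397 >= 475? ✗ → no.
onboarding: end 163 >= 518? ✗; end 163 >= 475? ✗ → no.
planning: end 386 >= 518? ✗; end 386 >= 475? ✗ → no.
snapshot: end 394 >= 518? ✗; end 394 >= 475? ✗ → no.
standup: end 632 >= 518? ✓; end 632 >= 475? ✓ → yes.
triage: end 458 >= 518? ✗; end 458 >= 475? ✗ → no.
Result: audit, standup.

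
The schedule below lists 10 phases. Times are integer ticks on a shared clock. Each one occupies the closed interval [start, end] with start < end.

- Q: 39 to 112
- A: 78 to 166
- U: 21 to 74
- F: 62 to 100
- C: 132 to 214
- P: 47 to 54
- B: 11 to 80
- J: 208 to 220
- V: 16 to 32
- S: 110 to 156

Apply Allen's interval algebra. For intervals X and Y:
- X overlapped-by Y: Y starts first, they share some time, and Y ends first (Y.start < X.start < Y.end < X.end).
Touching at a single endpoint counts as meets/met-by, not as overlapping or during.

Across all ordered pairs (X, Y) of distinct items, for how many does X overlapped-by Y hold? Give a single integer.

12

Checking all 90 ordered pairs for relation 'overlapped-by'; matching pairs in alphabetical order:
(A, B): A overlapped-by B ✓
(A, F): A overlapped-by F ✓
(A, Q): A overlapped-by Q ✓
(C, A): C overlapped-by A ✓
(C, S): C overlapped-by S ✓
(F, B): F overlapped-by B ✓
(F, U): F overlapped-by U ✓
(J, C): J overlapped-by C ✓
(Q, B): Q overlapped-by B ✓
(Q, U): Q overlapped-by U ✓
(S, Q): S overlapped-by Q ✓
(U, V): U overlapped-by V ✓
Count: 12.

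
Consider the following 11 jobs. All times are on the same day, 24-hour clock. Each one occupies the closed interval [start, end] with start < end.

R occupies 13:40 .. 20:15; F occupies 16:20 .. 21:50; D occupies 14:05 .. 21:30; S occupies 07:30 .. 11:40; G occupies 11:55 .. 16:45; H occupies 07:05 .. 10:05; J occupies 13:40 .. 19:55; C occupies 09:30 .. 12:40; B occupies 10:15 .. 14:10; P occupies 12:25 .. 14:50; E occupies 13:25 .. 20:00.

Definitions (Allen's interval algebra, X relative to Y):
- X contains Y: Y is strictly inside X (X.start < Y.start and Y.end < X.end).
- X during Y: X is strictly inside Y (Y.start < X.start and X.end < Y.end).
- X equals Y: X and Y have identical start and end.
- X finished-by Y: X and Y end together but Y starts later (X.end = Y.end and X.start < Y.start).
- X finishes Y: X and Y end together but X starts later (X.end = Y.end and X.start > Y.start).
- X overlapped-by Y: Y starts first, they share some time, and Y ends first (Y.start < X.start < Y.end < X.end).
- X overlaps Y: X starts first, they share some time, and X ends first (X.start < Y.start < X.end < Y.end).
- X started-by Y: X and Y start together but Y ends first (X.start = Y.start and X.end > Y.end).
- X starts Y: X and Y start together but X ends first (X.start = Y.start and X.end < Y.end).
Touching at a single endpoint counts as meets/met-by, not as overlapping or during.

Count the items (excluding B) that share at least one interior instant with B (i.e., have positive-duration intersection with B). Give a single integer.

Target B = [10:15, 14:10].
C [09:30, 12:40] → overlaps → counts.
D [14:05, 21:30] → overlapped-by → counts.
E [13:25, 20:00] → overlapped-by → counts.
F [16:20, 21:50] → after → no.
G [11:55, 16:45] → overlapped-by → counts.
H [07:05, 10:05] → before → no.
J [13:40, 19:55] → overlapped-by → counts.
P [12:25, 14:50] → overlapped-by → counts.
R [13:40, 20:15] → overlapped-by → counts.
S [07:30, 11:40] → overlaps → counts.
Total: 8.

8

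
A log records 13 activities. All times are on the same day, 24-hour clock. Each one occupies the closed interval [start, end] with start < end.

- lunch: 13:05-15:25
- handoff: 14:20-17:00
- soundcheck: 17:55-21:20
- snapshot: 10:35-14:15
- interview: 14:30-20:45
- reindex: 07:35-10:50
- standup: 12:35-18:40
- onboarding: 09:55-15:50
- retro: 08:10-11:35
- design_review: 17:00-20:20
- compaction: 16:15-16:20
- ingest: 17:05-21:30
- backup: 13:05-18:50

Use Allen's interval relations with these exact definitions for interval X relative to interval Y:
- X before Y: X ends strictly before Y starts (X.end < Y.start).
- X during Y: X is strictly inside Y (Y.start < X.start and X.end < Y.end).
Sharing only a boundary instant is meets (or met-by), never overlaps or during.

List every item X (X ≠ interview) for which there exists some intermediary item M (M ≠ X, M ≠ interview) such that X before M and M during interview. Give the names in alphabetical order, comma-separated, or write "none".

Target interview = [14:30, 20:45].
Intermediaries M with M during interview: compaction, design_review.
Via compaction — items with X before compaction: lunch, onboarding, reindex, retro, snapshot.
Via design_review — items with X before design_review: compaction, lunch, onboarding, reindex, retro, snapshot.
Union: compaction, lunch, onboarding, reindex, retro, snapshot.

compaction, lunch, onboarding, reindex, retro, snapshot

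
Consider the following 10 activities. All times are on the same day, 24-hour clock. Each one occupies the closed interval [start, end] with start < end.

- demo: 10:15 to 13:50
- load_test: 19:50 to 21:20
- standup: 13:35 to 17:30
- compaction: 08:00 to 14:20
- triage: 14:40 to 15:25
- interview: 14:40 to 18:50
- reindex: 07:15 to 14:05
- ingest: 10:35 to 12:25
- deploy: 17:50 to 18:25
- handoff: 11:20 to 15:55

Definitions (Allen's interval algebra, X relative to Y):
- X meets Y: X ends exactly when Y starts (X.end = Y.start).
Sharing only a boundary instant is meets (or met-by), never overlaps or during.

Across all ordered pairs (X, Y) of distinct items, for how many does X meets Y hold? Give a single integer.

Checking all 90 ordered pairs for relation 'meets'; matching pairs in alphabetical order:
No pair satisfies it.
Count: 0.

0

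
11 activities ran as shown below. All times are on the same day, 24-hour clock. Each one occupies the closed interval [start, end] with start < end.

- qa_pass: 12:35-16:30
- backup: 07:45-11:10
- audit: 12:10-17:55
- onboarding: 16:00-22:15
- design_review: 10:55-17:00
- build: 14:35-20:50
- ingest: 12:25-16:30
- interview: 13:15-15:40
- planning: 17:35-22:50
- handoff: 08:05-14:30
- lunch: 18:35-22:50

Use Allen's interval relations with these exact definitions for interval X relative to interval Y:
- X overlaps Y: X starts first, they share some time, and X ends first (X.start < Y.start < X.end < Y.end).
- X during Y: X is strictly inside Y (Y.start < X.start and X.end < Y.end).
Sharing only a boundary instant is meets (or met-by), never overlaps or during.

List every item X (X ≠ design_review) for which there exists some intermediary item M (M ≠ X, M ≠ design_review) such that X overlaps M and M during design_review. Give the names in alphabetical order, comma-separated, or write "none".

handoff

Target design_review = [10:55, 17:00].
Intermediaries M with M during design_review: ingest, interview, qa_pass.
Via ingest — items with X overlaps ingest: handoff.
Via interview — items with X overlaps interview: handoff.
Via qa_pass — items with X overlaps qa_pass: handoff.
Union: handoff.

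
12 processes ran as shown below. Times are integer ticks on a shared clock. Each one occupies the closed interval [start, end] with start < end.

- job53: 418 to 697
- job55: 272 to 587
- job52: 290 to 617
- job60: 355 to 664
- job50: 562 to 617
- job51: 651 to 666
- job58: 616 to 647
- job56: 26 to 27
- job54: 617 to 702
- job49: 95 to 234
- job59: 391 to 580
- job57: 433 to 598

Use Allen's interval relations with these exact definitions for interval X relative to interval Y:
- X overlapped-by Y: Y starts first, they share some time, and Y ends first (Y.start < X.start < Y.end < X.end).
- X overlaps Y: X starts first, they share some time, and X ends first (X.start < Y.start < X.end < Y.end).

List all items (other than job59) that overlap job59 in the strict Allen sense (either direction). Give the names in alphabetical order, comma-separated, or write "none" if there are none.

job50, job53, job57

Target job59 = [391, 580].
job49 [95, 234] → before → no.
job50 [562, 617] → overlapped-by → yes.
job51 [651, 666] → after → no.
job52 [290, 617] → contains → no.
job53 [418, 697] → overlapped-by → yes.
job54 [617, 702] → after → no.
job55 [272, 587] → contains → no.
job56 [26, 27] → before → no.
job57 [433, 598] → overlapped-by → yes.
job58 [616, 647] → after → no.
job60 [355, 664] → contains → no.
Result: job50, job53, job57.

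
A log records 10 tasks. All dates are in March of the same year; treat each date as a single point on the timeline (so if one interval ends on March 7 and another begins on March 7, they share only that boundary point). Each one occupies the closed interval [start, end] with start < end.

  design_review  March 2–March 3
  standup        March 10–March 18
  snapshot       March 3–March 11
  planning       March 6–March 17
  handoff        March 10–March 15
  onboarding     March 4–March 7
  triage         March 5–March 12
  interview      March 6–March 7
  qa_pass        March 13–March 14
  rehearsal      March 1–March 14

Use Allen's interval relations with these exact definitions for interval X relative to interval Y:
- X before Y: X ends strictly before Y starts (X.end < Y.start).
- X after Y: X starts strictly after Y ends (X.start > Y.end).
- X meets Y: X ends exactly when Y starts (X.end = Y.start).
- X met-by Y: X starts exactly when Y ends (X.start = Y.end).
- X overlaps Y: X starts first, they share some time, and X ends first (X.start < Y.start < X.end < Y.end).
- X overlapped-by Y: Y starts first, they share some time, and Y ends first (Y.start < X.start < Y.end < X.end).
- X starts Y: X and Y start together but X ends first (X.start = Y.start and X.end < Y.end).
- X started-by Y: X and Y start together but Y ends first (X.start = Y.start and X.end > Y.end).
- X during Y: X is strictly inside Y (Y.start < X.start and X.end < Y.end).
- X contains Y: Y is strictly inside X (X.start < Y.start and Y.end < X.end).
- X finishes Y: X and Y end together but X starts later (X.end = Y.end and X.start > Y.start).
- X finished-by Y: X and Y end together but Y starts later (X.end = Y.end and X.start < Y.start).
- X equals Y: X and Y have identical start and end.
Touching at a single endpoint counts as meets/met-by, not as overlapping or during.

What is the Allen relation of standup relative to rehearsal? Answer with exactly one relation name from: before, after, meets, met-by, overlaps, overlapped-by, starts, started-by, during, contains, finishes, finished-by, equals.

overlapped-by

standup = [March 10, March 18]; rehearsal = [March 1, March 14].
Compare endpoints: standup.start > rehearsal.start, standup.start < rehearsal.end, standup.end > rehearsal.start, standup.end > rehearsal.end.
That pattern is 'overlapped-by'.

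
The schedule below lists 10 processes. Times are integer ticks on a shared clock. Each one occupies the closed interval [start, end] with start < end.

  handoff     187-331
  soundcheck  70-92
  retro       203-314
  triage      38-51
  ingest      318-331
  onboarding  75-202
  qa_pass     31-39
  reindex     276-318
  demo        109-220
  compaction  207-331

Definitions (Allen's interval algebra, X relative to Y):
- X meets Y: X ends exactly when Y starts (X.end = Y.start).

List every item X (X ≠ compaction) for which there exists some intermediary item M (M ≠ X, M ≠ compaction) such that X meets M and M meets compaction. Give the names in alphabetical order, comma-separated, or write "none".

Target compaction = [207, 331].
Intermediaries M with M meets compaction: none.
Union: none.

none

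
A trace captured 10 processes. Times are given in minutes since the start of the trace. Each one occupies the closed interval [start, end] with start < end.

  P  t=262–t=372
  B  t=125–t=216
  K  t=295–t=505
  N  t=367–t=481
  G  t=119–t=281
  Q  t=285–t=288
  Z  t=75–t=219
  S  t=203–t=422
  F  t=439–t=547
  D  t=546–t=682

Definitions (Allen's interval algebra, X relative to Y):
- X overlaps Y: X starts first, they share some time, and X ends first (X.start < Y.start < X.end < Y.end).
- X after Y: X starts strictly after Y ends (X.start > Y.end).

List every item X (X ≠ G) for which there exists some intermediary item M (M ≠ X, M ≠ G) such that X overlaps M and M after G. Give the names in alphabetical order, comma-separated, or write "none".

F, K, N, P, S

Target G = [t=119, t=281].
Intermediaries M with M after G: D, F, K, N, Q.
Via D — items with X overlaps D: F.
Via F — items with X overlaps F: K, N.
Via K — items with X overlaps K: P, S.
Via N — items with X overlaps N: P, S.
Via Q — items with X overlaps Q: none.
Union: F, K, N, P, S.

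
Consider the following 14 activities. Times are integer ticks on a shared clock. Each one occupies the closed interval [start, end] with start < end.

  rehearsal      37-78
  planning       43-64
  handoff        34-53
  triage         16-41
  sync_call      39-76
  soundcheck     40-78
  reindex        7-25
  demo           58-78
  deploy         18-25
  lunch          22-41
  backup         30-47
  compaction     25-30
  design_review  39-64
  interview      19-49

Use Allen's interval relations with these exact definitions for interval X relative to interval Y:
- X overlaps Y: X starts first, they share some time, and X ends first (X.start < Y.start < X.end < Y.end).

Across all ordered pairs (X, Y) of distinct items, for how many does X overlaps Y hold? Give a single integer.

Checking all 182 ordered pairs for relation 'overlaps'; matching pairs in alphabetical order:
(backup, design_review): backup overlaps design_review ✓
(backup, handoff): backup overlaps handoff ✓
(backup, planning): backup overlaps planning ✓
(backup, rehearsal): backup overlaps rehearsal ✓
(backup, soundcheck): backup overlaps soundcheck ✓
(backup, sync_call): backup overlaps sync_call ✓
(deploy, interview): deploy overlaps interview ✓
(deploy, lunch): deploy overlaps lunch ✓
(design_review, demo): design_review overlaps demo ✓
(design_review, soundcheck): design_review overlaps soundcheck ✓
(handoff, design_review): handoff overlaps design_review ✓
(handoff, planning): handoff overlaps planning ✓
(handoff, rehearsal): handoff overlaps rehearsal ✓
(handoff, soundcheck): handoff overlaps soundcheck ✓
(handoff, sync_call): handoff overlaps sync_call ✓
(interview, design_review): interview overlaps design_review ✓
(interview, handoff): interview overlaps handoff ✓
(interview, planning): interview overlaps planning ✓
(interview, rehearsal): interview overlaps rehearsal ✓
(interview, soundcheck): interview overlaps soundcheck ✓
(interview, sync_call): interview overlaps sync_call ✓
(lunch, backup): lunch overlaps backup ✓
(lunch, design_review): lunch overlaps design_review ✓
(lunch, handoff): lunch overlaps handoff ✓
... plus 16 further pairs not listed.
Count: 40.

40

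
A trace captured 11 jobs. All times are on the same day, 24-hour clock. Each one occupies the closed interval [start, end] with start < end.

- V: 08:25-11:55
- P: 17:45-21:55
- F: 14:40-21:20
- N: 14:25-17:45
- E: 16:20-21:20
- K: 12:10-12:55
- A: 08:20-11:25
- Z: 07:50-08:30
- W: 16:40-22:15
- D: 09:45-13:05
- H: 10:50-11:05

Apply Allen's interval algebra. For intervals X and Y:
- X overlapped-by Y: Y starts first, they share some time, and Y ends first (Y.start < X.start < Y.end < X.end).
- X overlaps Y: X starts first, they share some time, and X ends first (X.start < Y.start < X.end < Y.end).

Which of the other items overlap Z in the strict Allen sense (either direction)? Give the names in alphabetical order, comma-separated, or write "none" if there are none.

A, V

Target Z = [07:50, 08:30].
A [08:20, 11:25] → overlapped-by → yes.
D [09:45, 13:05] → after → no.
E [16:20, 21:20] → after → no.
F [14:40, 21:20] → after → no.
H [10:50, 11:05] → after → no.
K [12:10, 12:55] → after → no.
N [14:25, 17:45] → after → no.
P [17:45, 21:55] → after → no.
V [08:25, 11:55] → overlapped-by → yes.
W [16:40, 22:15] → after → no.
Result: A, V.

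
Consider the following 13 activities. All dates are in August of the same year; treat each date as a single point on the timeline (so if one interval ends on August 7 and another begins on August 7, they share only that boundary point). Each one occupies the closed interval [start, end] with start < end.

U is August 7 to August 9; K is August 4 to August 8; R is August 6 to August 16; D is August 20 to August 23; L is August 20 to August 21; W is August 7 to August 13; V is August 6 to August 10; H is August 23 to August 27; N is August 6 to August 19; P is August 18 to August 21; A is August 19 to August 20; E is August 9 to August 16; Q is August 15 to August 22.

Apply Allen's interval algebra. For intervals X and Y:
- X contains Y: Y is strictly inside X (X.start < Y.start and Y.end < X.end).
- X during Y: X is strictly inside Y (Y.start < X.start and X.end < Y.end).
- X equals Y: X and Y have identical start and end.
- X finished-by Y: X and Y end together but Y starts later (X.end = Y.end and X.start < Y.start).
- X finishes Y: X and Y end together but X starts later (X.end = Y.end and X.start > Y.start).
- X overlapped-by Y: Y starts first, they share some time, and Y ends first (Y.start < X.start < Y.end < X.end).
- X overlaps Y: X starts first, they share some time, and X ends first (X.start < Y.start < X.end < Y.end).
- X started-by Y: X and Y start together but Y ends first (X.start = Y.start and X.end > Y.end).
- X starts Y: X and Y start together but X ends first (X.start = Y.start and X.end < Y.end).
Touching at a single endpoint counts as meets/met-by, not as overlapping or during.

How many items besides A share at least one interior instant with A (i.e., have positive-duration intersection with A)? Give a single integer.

2

Target A = [August 19, August 20].
D [August 20, August 23] → met-by → no.
E [August 9, August 16] → before → no.
H [August 23, August 27] → after → no.
K [August 4, August 8] → before → no.
L [August 20, August 21] → met-by → no.
N [August 6, August 19] → meets → no.
P [August 18, August 21] → contains → counts.
Q [August 15, August 22] → contains → counts.
R [August 6, August 16] → before → no.
U [August 7, August 9] → before → no.
V [August 6, August 10] → before → no.
W [August 7, August 13] → before → no.
Total: 2.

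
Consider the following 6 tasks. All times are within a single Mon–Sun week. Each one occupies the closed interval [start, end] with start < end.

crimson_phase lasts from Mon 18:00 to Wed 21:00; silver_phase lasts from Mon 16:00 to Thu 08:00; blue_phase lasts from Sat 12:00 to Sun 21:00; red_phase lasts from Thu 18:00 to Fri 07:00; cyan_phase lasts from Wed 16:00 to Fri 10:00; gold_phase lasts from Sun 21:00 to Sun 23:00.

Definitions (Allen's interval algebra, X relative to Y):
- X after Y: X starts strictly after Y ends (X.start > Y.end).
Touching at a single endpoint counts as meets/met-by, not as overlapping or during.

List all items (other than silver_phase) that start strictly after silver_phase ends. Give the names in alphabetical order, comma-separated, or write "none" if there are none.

blue_phase, gold_phase, red_phase

Target silver_phase = [Mon 16:00, Thu 08:00].
blue_phase [Sat 12:00, Sun 21:00] → after → yes.
crimson_phase [Mon 18:00, Wed 21:00] → during → no.
cyan_phase [Wed 16:00, Fri 10:00] → overlapped-by → no.
gold_phase [Sun 21:00, Sun 23:00] → after → yes.
red_phase [Thu 18:00, Fri 07:00] → after → yes.
Result: blue_phase, gold_phase, red_phase.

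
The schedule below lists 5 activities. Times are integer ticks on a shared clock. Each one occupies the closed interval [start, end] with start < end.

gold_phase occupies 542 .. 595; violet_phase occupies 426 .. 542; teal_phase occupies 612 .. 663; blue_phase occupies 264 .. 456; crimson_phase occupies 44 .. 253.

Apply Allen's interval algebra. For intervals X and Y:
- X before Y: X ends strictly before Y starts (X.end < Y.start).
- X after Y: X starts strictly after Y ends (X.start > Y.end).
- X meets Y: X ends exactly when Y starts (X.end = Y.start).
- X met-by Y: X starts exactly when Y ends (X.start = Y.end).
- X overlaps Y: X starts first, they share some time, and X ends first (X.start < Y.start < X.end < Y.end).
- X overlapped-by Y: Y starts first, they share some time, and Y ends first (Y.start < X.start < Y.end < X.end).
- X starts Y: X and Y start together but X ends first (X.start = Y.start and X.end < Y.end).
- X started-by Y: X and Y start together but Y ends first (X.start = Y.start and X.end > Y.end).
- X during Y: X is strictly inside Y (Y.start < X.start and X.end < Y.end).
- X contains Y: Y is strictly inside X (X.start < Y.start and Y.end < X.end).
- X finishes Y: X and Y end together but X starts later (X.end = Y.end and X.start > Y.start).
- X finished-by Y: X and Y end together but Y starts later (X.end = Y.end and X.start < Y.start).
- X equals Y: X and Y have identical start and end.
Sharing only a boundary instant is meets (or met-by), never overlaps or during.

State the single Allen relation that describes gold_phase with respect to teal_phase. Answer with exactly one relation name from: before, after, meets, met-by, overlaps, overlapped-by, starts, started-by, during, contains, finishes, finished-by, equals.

before

gold_phase = [542, 595]; teal_phase = [612, 663].
Compare endpoints: gold_phase.start < teal_phase.start, gold_phase.start < teal_phase.end, gold_phase.end < teal_phase.start, gold_phase.end < teal_phase.end.
That pattern is 'before'.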